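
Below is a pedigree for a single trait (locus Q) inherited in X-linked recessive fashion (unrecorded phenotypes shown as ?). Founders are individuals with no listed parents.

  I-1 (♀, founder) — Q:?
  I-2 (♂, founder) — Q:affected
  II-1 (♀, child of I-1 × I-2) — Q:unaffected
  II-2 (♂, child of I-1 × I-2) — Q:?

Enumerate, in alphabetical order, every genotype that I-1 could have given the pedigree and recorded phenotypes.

I-1 ∈ {X^QX^Q, X^QX^q}

Q/I-1 ? ·: X^QX^Q|X^QX^q
Q/I-2 aff ·: X^qY
Q/II-1 un I-1×I-2: X^QX^q
Q/II-2 ? I-1×I-2: X^QY|X^qY
⇒ Q over [I-1,I-2,II-1,II-2]: 3 consistent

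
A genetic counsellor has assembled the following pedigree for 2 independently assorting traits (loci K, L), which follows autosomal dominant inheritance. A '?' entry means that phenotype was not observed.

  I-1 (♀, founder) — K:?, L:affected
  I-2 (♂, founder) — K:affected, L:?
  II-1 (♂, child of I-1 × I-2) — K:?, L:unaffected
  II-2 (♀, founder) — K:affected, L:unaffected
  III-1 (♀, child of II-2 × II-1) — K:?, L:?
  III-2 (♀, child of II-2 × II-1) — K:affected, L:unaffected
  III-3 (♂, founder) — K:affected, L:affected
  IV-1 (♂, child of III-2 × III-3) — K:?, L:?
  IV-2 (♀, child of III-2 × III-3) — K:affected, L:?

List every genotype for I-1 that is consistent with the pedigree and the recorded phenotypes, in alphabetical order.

I-1 ∈ {KK Ll, Kk Ll, kk Ll}

K/I-1 ? ·: kk|Kk|KK
K/I-2 aff ·: Kk|KK
K/II-1 ? I-1×I-2: kk|Kk|KK
K/II-2 aff ·: Kk|KK
K/III-1 ? II-2×II-1: kk|Kk|KK
K/III-2 aff II-2×II-1: Kk|KK
K/III-3 aff ·: Kk|KK
K/IV-1 ? III-2×III-3: kk|Kk|KK
K/IV-2 aff III-2×III-3: Kk|KK
⇒ K over [I-1,I-2,II-1,II-2,III-1,III-2,III-3,IV-1,IV-2]: 575 consistent
L/I-1 aff ·: Ll
L/I-2 ? ·: ll|Ll
L/II-1 un I-1×I-2: ll
L/II-2 un ·: ll
L/III-1 ? II-2×II-1: ll
L/III-2 un II-2×II-1: ll
L/III-3 aff ·: Ll|LL
L/IV-1 ? III-2×III-3: ll|Ll
L/IV-2 ? III-2×III-3: ll|Ll
⇒ L over [I-1,I-2,II-1,II-2,III-1,III-2,III-3,IV-1,IV-2]: 10 consistent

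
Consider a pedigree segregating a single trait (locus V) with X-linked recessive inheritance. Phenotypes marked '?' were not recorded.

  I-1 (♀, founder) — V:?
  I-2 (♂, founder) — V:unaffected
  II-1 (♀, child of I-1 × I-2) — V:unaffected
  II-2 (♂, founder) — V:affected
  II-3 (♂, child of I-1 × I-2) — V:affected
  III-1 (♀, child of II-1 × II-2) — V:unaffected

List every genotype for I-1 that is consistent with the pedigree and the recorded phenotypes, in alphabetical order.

V/I-1 ? ·: X^VX^v|X^vX^v
V/I-2 un ·: X^VY
V/II-1 un I-1×I-2: X^VX^V|X^VX^v
V/II-2 aff ·: X^vY
V/II-3 aff I-1×I-2: X^vY
V/III-1 un II-1×II-2: X^VX^v
⇒ V over [I-1,I-2,II-1,II-2,II-3,III-1]: 3 consistent

I-1 ∈ {X^VX^v, X^vX^v}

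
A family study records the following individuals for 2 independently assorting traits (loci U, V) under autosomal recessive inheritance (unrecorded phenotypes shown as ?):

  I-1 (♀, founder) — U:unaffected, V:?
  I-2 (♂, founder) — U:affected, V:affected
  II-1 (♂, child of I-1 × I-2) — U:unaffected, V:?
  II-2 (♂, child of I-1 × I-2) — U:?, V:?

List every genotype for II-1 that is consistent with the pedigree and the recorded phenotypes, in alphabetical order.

II-1 ∈ {Uu Vv, Uu vv}

U/I-1 un ·: UU|Uu
U/I-2 aff ·: uu
U/II-1 un I-1×I-2: Uu
U/II-2 ? I-1×I-2: Uu|uu
⇒ U over [I-1,I-2,II-1,II-2]: 3 consistent
V/I-1 ? ·: VV|Vv|vv
V/I-2 aff ·: vv
V/II-1 ? I-1×I-2: Vv|vv
V/II-2 ? I-1×I-2: Vv|vv
⇒ V over [I-1,I-2,II-1,II-2]: 6 consistent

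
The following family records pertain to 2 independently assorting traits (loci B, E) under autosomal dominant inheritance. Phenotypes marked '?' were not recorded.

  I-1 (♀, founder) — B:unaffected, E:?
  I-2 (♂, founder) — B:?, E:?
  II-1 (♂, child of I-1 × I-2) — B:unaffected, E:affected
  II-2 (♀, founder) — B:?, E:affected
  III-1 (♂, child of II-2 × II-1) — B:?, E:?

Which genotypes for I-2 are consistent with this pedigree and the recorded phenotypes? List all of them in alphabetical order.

B/I-1 un ·: bb
B/I-2 ? ·: bb|Bb
B/II-1 un I-1×I-2: bb
B/II-2 ? ·: bb|Bb|BB
B/III-1 ? II-2×II-1: bb|Bb
⇒ B over [I-1,I-2,II-1,II-2,III-1]: 8 consistent
E/I-1 ? ·: ee|Ee|EE
E/I-2 ? ·: ee|Ee|EE
E/II-1 aff I-1×I-2: Ee|EE
E/II-2 aff ·: Ee|EE
E/III-1 ? II-2×II-1: ee|Ee|EE
⇒ E over [I-1,I-2,II-1,II-2,III-1]: 47 consistent

I-2 ∈ {Bb EE, Bb Ee, Bb ee, bb EE, bb Ee, bb ee}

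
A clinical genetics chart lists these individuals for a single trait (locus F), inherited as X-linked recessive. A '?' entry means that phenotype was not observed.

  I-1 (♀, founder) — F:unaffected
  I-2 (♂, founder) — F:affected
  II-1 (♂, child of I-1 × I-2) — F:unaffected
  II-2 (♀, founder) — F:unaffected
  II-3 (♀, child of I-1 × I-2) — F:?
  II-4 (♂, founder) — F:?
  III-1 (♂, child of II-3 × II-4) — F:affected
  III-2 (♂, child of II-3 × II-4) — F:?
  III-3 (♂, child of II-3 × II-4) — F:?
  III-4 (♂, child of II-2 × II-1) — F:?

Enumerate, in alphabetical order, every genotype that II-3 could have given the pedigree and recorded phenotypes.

II-3 ∈ {X^FX^f, X^fX^f}

F/I-1 un ·: X^FX^F|X^FX^f
F/I-2 aff ·: X^fY
F/II-1 un I-1×I-2: X^FY
F/II-2 un ·: X^FX^F|X^FX^f
F/II-3 ? I-1×I-2: X^FX^f|X^fX^f
F/II-4 ? ·: X^FY|X^fY
F/III-1 aff II-3×II-4: X^fY
F/III-2 ? II-3×II-4: X^FY|X^fY
F/III-3 ? II-3×II-4: X^FY|X^fY
F/III-4 ? II-2×II-1: X^FY|X^fY
⇒ F over [I-1,I-2,II-1,II-2,II-3,II-4,III-1,III-2,III-3,III-4]: 54 consistent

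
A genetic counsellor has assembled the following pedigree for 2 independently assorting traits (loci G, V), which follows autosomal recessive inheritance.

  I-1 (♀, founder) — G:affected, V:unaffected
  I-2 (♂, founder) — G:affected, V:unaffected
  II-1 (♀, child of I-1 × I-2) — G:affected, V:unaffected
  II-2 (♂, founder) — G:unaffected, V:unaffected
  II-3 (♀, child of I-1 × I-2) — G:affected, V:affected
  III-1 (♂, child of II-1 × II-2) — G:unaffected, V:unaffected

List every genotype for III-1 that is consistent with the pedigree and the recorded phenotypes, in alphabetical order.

III-1 ∈ {Gg VV, Gg Vv}

G/I-1 aff ·: gg
G/I-2 aff ·: gg
G/II-1 aff I-1×I-2: gg
G/II-2 un ·: GG|Gg
G/II-3 aff I-1×I-2: gg
G/III-1 un II-1×II-2: Gg
⇒ G over [I-1,I-2,II-1,II-2,II-3,III-1]: 2 consistent
V/I-1 un ·: Vv
V/I-2 un ·: Vv
V/II-1 un I-1×I-2: VV|Vv
V/II-2 un ·: VV|Vv
V/II-3 aff I-1×I-2: vv
V/III-1 un II-1×II-2: VV|Vv
⇒ V over [I-1,I-2,II-1,II-2,II-3,III-1]: 7 consistent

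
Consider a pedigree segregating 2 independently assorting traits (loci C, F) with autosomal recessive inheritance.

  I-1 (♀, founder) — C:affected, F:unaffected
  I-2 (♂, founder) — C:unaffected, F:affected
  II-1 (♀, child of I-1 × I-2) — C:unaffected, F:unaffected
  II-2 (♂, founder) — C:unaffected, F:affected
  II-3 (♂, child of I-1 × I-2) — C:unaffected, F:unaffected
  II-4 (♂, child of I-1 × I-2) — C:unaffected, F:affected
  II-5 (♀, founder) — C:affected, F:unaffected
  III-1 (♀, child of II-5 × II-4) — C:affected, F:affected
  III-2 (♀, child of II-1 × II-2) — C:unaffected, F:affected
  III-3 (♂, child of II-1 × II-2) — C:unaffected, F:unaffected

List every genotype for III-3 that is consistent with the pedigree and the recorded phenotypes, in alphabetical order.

III-3 ∈ {CC Ff, Cc Ff}

C/I-1 aff ·: cc
C/I-2 un ·: CC|Cc
C/II-1 un I-1×I-2: Cc
C/II-2 un ·: CC|Cc
C/II-3 un I-1×I-2: Cc
C/II-4 un I-1×I-2: Cc
C/II-5 aff ·: cc
C/III-1 aff II-5×II-4: cc
C/III-2 un II-1×II-2: CC|Cc
C/III-3 un II-1×II-2: CC|Cc
⇒ C over [I-1,I-2,II-1,II-2,II-3,II-4,II-5,III-1,III-2,III-3]: 16 consistent
F/I-1 un ·: Ff
F/I-2 aff ·: ff
F/II-1 un I-1×I-2: Ff
F/II-2 aff ·: ff
F/II-3 un I-1×I-2: Ff
F/II-4 aff I-1×I-2: ff
F/II-5 un ·: Ff
F/III-1 aff II-5×II-4: ff
F/III-2 aff II-1×II-2: ff
F/III-3 un II-1×II-2: Ff
⇒ F over [I-1,I-2,II-1,II-2,II-3,II-4,II-5,III-1,III-2,III-3]: 1 consistent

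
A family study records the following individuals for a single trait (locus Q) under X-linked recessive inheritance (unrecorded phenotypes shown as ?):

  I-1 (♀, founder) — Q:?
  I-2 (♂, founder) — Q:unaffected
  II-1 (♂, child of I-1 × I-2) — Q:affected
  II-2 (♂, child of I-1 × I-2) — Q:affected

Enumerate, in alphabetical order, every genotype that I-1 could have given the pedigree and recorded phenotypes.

Q/I-1 ? ·: X^QX^q|X^qX^q
Q/I-2 un ·: X^QY
Q/II-1 aff I-1×I-2: X^qY
Q/II-2 aff I-1×I-2: X^qY
⇒ Q over [I-1,I-2,II-1,II-2]: 2 consistent

I-1 ∈ {X^QX^q, X^qX^q}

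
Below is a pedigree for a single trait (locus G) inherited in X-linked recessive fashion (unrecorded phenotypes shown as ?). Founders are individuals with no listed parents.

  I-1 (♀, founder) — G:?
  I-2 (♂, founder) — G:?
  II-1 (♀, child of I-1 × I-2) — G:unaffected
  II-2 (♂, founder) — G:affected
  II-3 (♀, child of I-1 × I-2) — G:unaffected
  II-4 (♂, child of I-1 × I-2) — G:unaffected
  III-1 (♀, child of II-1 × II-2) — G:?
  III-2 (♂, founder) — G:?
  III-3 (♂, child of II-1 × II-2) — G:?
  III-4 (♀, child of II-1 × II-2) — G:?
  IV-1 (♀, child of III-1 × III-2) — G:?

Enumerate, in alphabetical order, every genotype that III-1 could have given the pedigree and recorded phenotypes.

III-1 ∈ {X^GX^g, X^gX^g}

G/I-1 ? ·: X^GX^G|X^GX^g
G/I-2 ? ·: X^GY|X^gY
G/II-1 un I-1×I-2: X^GX^G|X^GX^g
G/II-2 aff ·: X^gY
G/II-3 un I-1×I-2: X^GX^G|X^GX^g
G/II-4 un I-1×I-2: X^GY
G/III-1 ? II-1×II-2: X^GX^g|X^gX^g
G/III-2 ? ·: X^GY|X^gY
G/III-3 ? II-1×II-2: X^GY|X^gY
G/III-4 ? II-1×II-2: X^GX^g|X^gX^g
G/IV-1 ? III-1×III-2: X^GX^G|X^GX^g|X^gX^g
⇒ G over [I-1,I-2,II-1,II-2,II-3,II-4,III-1,III-2,III-3,III-4,IV-1]: 108 consistent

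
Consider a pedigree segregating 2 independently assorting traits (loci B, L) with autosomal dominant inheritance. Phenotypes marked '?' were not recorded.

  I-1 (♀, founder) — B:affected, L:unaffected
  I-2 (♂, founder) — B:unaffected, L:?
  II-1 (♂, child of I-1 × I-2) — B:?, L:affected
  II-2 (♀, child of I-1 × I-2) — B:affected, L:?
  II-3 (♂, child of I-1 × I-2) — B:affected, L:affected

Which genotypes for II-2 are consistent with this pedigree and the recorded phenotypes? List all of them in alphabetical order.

B/I-1 aff ·: Bb|BB
B/I-2 un ·: bb
B/II-1 ? I-1×I-2: bb|Bb
B/II-2 aff I-1×I-2: Bb
B/II-3 aff I-1×I-2: Bb
⇒ B over [I-1,I-2,II-1,II-2,II-3]: 3 consistent
L/I-1 un ·: ll
L/I-2 ? ·: Ll|LL
L/II-1 aff I-1×I-2: Ll
L/II-2 ? I-1×I-2: ll|Ll
L/II-3 aff I-1×I-2: Ll
⇒ L over [I-1,I-2,II-1,II-2,II-3]: 3 consistent

II-2 ∈ {Bb Ll, Bb ll}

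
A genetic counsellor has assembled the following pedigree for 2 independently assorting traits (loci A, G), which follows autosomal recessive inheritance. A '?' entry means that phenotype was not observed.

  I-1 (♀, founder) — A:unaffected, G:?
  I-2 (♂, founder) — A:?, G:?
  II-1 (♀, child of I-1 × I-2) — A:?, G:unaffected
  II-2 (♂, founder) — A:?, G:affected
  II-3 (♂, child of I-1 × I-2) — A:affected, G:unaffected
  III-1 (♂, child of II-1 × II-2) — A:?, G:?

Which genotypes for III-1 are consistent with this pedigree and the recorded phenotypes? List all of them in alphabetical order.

A/I-1 un ·: Aa
A/I-2 ? ·: Aa|aa
A/II-1 ? I-1×I-2: AA|Aa|aa
A/II-2 ? ·: AA|Aa|aa
A/II-3 aff I-1×I-2: aa
A/III-1 ? II-1×II-2: AA|Aa|aa
⇒ A over [I-1,I-2,II-1,II-2,II-3,III-1]: 26 consistent
G/I-1 ? ·: GG|Gg|gg
G/I-2 ? ·: GG|Gg|gg
G/II-1 un I-1×I-2: GG|Gg
G/II-2 aff ·: gg
G/II-3 un I-1×I-2: GG|Gg
G/III-1 ? II-1×II-2: Gg|gg
⇒ G over [I-1,I-2,II-1,II-2,II-3,III-1]: 27 consistent

III-1 ∈ {AA Gg, AA gg, Aa Gg, Aa gg, aa Gg, aa gg}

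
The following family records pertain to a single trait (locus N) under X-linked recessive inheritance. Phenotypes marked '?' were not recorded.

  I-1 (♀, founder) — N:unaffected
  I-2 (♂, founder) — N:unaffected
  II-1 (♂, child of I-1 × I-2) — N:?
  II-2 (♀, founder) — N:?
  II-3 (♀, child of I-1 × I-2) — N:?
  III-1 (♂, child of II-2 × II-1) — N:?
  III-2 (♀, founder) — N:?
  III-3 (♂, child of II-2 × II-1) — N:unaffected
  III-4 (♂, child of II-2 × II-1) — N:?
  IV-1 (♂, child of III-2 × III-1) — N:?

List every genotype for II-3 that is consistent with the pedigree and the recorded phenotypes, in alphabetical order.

N/I-1 un ·: X^NX^N|X^NX^n
N/I-2 un ·: X^NY
N/II-1 ? I-1×I-2: X^NY|X^nY
N/II-2 ? ·: X^NX^N|X^NX^n
N/II-3 ? I-1×I-2: X^NX^N|X^NX^n
N/III-1 ? II-2×II-1: X^NY|X^nY
N/III-2 ? ·: X^NX^N|X^NX^n|X^nX^n
N/III-3 un II-2×II-1: X^NY
N/III-4 ? II-2×II-1: X^NY|X^nY
N/IV-1 ? III-2×III-1: X^NY|X^nY
⇒ N over [I-1,I-2,II-1,II-2,II-3,III-1,III-2,III-3,III-4,IV-1]: 100 consistent

II-3 ∈ {X^NX^N, X^NX^n}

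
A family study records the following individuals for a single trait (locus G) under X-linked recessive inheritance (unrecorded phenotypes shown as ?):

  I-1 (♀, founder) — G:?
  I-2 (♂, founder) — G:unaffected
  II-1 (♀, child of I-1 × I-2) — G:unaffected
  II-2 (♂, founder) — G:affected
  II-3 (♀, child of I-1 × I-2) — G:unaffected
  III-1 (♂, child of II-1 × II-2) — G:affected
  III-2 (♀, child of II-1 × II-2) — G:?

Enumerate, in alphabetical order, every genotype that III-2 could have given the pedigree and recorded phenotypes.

III-2 ∈ {X^GX^g, X^gX^g}

G/I-1 ? ·: X^GX^g|X^gX^g
G/I-2 un ·: X^GY
G/II-1 un I-1×I-2: X^GX^g
G/II-2 aff ·: X^gY
G/II-3 un I-1×I-2: X^GX^G|X^GX^g
G/III-1 aff II-1×II-2: X^gY
G/III-2 ? II-1×II-2: X^GX^g|X^gX^g
⇒ G over [I-1,I-2,II-1,II-2,II-3,III-1,III-2]: 6 consistent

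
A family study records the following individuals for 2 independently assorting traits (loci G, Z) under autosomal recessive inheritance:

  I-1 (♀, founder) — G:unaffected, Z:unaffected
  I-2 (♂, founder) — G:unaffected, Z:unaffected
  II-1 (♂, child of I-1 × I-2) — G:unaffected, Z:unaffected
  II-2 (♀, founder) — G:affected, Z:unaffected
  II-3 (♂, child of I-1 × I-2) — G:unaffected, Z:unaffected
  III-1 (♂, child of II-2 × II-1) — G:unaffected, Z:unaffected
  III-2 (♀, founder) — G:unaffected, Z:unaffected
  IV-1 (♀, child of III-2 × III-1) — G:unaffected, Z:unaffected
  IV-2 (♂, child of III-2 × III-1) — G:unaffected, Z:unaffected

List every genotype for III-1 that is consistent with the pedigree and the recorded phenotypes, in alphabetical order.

G/I-1 un ·: GG|Gg
G/I-2 un ·: GG|Gg
G/II-1 un I-1×I-2: GG|Gg
G/II-2 aff ·: gg
G/II-3 un I-1×I-2: GG|Gg
G/III-1 un II-2×II-1: Gg
G/III-2 un ·: GG|Gg
G/IV-1 un III-2×III-1: GG|Gg
G/IV-2 un III-2×III-1: GG|Gg
⇒ G over [I-1,I-2,II-1,II-2,II-3,III-1,III-2,IV-1,IV-2]: 104 consistent
Z/I-1 un ·: ZZ|Zz
Z/I-2 un ·: ZZ|Zz
Z/II-1 un I-1×I-2: ZZ|Zz
Z/II-2 un ·: ZZ|Zz
Z/II-3 un I-1×I-2: ZZ|Zz
Z/III-1 un II-2×II-1: ZZ|Zz
Z/III-2 un ·: ZZ|Zz
Z/IV-1 un III-2×III-1: ZZ|Zz
Z/IV-2 un III-2×III-1: ZZ|Zz
⇒ Z over [I-1,I-2,II-1,II-2,II-3,III-1,III-2,IV-1,IV-2]: 282 consistent

III-1 ∈ {Gg ZZ, Gg Zz}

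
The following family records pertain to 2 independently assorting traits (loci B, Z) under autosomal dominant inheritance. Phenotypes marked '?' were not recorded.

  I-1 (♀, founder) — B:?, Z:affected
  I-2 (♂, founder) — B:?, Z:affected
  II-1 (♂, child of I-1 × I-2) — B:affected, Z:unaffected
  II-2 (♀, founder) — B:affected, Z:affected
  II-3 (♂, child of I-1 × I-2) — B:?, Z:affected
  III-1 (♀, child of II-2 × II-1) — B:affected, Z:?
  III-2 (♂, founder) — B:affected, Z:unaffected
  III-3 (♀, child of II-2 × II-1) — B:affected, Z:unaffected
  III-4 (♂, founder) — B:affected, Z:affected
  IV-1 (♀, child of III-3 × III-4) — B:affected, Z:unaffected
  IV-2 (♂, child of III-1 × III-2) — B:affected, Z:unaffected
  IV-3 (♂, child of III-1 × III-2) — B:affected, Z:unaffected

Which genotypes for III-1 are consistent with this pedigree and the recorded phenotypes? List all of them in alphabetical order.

III-1 ∈ {BB Zz, BB zz, Bb Zz, Bb zz}

B/I-1 ? ·: bb|Bb|BB
B/I-2 ? ·: bb|Bb|BB
B/II-1 aff I-1×I-2: Bb|BB
B/II-2 aff ·: Bb|BB
B/II-3 ? I-1×I-2: bb|Bb|BB
B/III-1 aff II-2×II-1: Bb|BB
B/III-2 aff ·: Bb|BB
B/III-3 aff II-2×II-1: Bb|BB
B/III-4 aff ·: Bb|BB
B/IV-1 aff III-3×III-4: Bb|BB
B/IV-2 aff III-1×III-2: Bb|BB
B/IV-3 aff III-1×III-2: Bb|BB
⇒ B over [I-1,I-2,II-1,II-2,II-3,III-1,III-2,III-3,III-4,IV-1,IV-2,IV-3]: 3214 consistent
Z/I-1 aff ·: Zz
Z/I-2 aff ·: Zz
Z/II-1 un I-1×I-2: zz
Z/II-2 aff ·: Zz
Z/II-3 aff I-1×I-2: Zz|ZZ
Z/III-1 ? II-2×II-1: zz|Zz
Z/III-2 un ·: zz
Z/III-3 un II-2×II-1: zz
Z/III-4 aff ·: Zz
Z/IV-1 un III-3×III-4: zz
Z/IV-2 un III-1×III-2: zz
Z/IV-3 un III-1×III-2: zz
⇒ Z over [I-1,I-2,II-1,II-2,II-3,III-1,III-2,III-3,III-4,IV-1,IV-2,IV-3]: 4 consistent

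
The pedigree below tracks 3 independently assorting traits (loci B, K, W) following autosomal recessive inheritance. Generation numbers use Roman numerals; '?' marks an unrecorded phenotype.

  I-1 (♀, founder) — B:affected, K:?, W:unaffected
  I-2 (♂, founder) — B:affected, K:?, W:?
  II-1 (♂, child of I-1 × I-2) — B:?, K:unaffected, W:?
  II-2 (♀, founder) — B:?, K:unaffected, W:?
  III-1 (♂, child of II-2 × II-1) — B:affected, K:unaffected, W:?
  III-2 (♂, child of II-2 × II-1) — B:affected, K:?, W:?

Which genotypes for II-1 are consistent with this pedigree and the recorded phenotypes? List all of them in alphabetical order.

II-1 ∈ {bb KK WW, bb KK Ww, bb KK ww, bb Kk WW, bb Kk Ww, bb Kk ww}

B/I-1 aff ·: bb
B/I-2 aff ·: bb
B/II-1 ? I-1×I-2: bb
B/II-2 ? ·: Bb|bb
B/III-1 aff II-2×II-1: bb
B/III-2 aff II-2×II-1: bb
⇒ B over [I-1,I-2,II-1,II-2,III-1,III-2]: 2 consistent
K/I-1 ? ·: KK|Kk|kk
K/I-2 ? ·: KK|Kk|kk
K/II-1 un I-1×I-2: KK|Kk
K/II-2 un ·: KK|Kk
K/III-1 un II-2×II-1: KK|Kk
K/III-2 ? II-2×II-1: KK|Kk|kk
⇒ K over [I-1,I-2,II-1,II-2,III-1,III-2]: 90 consistent
W/I-1 un ·: WW|Ww
W/I-2 ? ·: WW|Ww|ww
W/II-1 ? I-1×I-2: WW|Ww|ww
W/II-2 ? ·: WW|Ww|ww
W/III-1 ? II-2×II-1: WW|Ww|ww
W/III-2 ? II-2×II-1: WW|Ww|ww
⇒ W over [I-1,I-2,II-1,II-2,III-1,III-2]: 121 consistent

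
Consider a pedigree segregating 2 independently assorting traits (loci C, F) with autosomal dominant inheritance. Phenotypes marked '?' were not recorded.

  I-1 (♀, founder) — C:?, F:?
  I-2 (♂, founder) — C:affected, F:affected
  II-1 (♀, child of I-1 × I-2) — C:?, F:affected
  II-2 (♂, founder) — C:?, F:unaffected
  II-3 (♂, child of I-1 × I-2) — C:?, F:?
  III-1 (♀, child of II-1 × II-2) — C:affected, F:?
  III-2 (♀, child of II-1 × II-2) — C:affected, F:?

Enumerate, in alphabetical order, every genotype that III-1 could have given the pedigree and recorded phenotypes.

III-1 ∈ {CC Ff, CC ff, Cc Ff, Cc ff}

C/I-1 ? ·: cc|Cc|CC
C/I-2 aff ·: Cc|CC
C/II-1 ? I-1×I-2: cc|Cc|CC
C/II-2 ? ·: cc|Cc|CC
C/II-3 ? I-1×I-2: cc|Cc|CC
C/III-1 aff II-1×II-2: Cc|CC
C/III-2 aff II-1×II-2: Cc|CC
⇒ C over [I-1,I-2,II-1,II-2,II-3,III-1,III-2]: 148 consistent
F/I-1 ? ·: ff|Ff|FF
F/I-2 aff ·: Ff|FF
F/II-1 aff I-1×I-2: Ff|FF
F/II-2 un ·: ff
F/II-3 ? I-1×I-2: ff|Ff|FF
F/III-1 ? II-1×II-2: ff|Ff
F/III-2 ? II-1×II-2: ff|Ff
⇒ F over [I-1,I-2,II-1,II-2,II-3,III-1,III-2]: 48 consistent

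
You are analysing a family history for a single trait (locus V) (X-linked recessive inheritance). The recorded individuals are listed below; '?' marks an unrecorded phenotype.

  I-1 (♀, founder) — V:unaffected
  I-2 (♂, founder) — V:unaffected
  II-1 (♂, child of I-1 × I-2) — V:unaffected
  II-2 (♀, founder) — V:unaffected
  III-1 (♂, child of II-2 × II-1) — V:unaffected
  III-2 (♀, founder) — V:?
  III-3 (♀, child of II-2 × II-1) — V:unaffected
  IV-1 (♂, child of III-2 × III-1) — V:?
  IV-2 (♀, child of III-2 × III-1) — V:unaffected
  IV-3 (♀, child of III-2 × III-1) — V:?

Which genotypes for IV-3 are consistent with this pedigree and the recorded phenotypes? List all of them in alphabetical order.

V/I-1 un ·: X^VX^V|X^VX^v
V/I-2 un ·: X^VY
V/II-1 un I-1×I-2: X^VY
V/II-2 un ·: X^VX^V|X^VX^v
V/III-1 un II-2×II-1: X^VY
V/III-2 ? ·: X^VX^V|X^VX^v|X^vX^v
V/III-3 un II-2×II-1: X^VX^V|X^VX^v
V/IV-1 ? III-2×III-1: X^VY|X^vY
V/IV-2 un III-2×III-1: X^VX^V|X^VX^v
V/IV-3 ? III-2×III-1: X^VX^V|X^VX^v
⇒ V over [I-1,I-2,II-1,II-2,III-1,III-2,III-3,IV-1,IV-2,IV-3]: 60 consistent

IV-3 ∈ {X^VX^V, X^VX^v}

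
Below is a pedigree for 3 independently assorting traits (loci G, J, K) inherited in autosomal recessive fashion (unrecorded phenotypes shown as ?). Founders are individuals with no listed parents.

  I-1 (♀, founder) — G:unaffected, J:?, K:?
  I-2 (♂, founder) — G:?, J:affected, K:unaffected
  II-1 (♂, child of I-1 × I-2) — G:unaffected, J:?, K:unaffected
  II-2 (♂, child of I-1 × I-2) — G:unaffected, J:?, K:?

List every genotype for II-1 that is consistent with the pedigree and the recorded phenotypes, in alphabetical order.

G/I-1 un ·: GG|Gg
G/I-2 ? ·: GG|Gg|gg
G/II-1 un I-1×I-2: GG|Gg
G/II-2 un I-1×I-2: GG|Gg
⇒ G over [I-1,I-2,II-1,II-2]: 15 consistent
J/I-1 ? ·: JJ|Jj|jj
J/I-2 aff ·: jj
J/II-1 ? I-1×I-2: Jj|jj
J/II-2 ? I-1×I-2: Jj|jj
⇒ J over [I-1,I-2,II-1,II-2]: 6 consistent
K/I-1 ? ·: KK|Kk|kk
K/I-2 un ·: KK|Kk
K/II-1 un I-1×I-2: KK|Kk
K/II-2 ? I-1×I-2: KK|Kk|kk
⇒ K over [I-1,I-2,II-1,II-2]: 18 consistent

II-1 ∈ {GG Jj KK, GG Jj Kk, GG jj KK, GG jj Kk, Gg Jj KK, Gg Jj Kk, Gg jj KK, Gg jj Kk}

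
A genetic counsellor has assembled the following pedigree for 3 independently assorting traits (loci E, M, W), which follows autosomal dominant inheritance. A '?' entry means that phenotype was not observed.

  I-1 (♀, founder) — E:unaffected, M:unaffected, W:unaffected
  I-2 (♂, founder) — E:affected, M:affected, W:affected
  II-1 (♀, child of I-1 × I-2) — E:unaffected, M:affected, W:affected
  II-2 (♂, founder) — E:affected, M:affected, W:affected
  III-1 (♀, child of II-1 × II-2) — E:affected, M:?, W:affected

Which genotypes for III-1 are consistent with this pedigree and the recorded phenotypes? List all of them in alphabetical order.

III-1 ∈ {Ee MM WW, Ee MM Ww, Ee Mm WW, Ee Mm Ww, Ee mm WW, Ee mm Ww}

E/I-1 un ·: ee
E/I-2 aff ·: Ee
E/II-1 un I-1×I-2: ee
E/II-2 aff ·: Ee|EE
E/III-1 aff II-1×II-2: Ee
⇒ E over [I-1,I-2,II-1,II-2,III-1]: 2 consistent
M/I-1 un ·: mm
M/I-2 aff ·: Mm|MM
M/II-1 aff I-1×I-2: Mm
M/II-2 aff ·: Mm|MM
M/III-1 ? II-1×II-2: mm|Mm|MM
⇒ M over [I-1,I-2,II-1,II-2,III-1]: 10 consistent
W/I-1 un ·: ww
W/I-2 aff ·: Ww|WW
W/II-1 aff I-1×I-2: Ww
W/II-2 aff ·: Ww|WW
W/III-1 aff II-1×II-2: Ww|WW
⇒ W over [I-1,I-2,II-1,II-2,III-1]: 8 consistent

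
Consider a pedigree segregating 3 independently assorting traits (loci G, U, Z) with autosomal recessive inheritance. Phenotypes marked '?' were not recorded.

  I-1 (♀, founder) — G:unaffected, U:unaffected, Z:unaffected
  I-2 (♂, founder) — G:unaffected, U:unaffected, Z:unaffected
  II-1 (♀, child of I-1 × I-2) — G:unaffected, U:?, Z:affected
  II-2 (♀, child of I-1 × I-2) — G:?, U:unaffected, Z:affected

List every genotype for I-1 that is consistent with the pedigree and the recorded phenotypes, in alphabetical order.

G/I-1 un ·: GG|Gg
G/I-2 un ·: GG|Gg
G/II-1 un I-1×I-2: GG|Gg
G/II-2 ? I-1×I-2: GG|Gg|gg
⇒ G over [I-1,I-2,II-1,II-2]: 15 consistent
U/I-1 un ·: UU|Uu
U/I-2 un ·: UU|Uu
U/II-1 ? I-1×I-2: UU|Uu|uu
U/II-2 un I-1×I-2: UU|Uu
⇒ U over [I-1,I-2,II-1,II-2]: 15 consistent
Z/I-1 un ·: Zz
Z/I-2 un ·: Zz
Z/II-1 aff I-1×I-2: zz
Z/II-2 aff I-1×I-2: zz
⇒ Z over [I-1,I-2,II-1,II-2]: 1 consistent

I-1 ∈ {GG UU Zz, GG Uu Zz, Gg UU Zz, Gg Uu Zz}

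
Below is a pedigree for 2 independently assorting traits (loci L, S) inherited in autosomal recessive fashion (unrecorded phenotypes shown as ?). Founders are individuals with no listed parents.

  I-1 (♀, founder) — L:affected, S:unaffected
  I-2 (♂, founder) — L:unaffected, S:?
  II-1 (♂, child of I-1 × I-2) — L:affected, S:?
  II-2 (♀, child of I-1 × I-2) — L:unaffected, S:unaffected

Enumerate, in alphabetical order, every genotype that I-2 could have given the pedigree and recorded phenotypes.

L/I-1 aff ·: ll
L/I-2 un ·: Ll
L/II-1 aff I-1×I-2: ll
L/II-2 un I-1×I-2: Ll
⇒ L over [I-1,I-2,II-1,II-2]: 1 consistent
S/I-1 un ·: SS|Ss
S/I-2 ? ·: SS|Ss|ss
S/II-1 ? I-1×I-2: SS|Ss|ss
S/II-2 un I-1×I-2: SS|Ss
⇒ S over [I-1,I-2,II-1,II-2]: 18 consistent

I-2 ∈ {Ll SS, Ll Ss, Ll ss}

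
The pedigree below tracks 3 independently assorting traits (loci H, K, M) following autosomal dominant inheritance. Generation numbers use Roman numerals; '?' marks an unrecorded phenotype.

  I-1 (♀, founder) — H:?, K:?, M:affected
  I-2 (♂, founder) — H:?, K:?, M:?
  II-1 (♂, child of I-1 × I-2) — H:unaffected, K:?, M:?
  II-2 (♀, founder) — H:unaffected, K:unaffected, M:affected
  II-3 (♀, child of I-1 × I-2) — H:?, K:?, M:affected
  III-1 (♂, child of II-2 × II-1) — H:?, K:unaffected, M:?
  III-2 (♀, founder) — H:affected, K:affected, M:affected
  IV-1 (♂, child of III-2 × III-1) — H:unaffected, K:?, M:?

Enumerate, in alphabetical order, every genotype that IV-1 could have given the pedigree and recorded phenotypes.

IV-1 ∈ {hh Kk MM, hh Kk Mm, hh Kk mm, hh kk MM, hh kk Mm, hh kk mm}

H/I-1 ? ·: hh|Hh
H/I-2 ? ·: hh|Hh
H/II-1 un I-1×I-2: hh
H/II-2 un ·: hh
H/II-3 ? I-1×I-2: hh|Hh|HH
H/III-1 ? II-2×II-1: hh
H/III-2 aff ·: Hh
H/IV-1 un III-2×III-1: hh
⇒ H over [I-1,I-2,II-1,II-2,II-3,III-1,III-2,IV-1]: 8 consistent
K/I-1 ? ·: kk|Kk|KK
K/I-2 ? ·: kk|Kk|KK
K/II-1 ? I-1×I-2: kk|Kk
K/II-2 un ·: kk
K/II-3 ? I-1×I-2: kk|Kk|KK
K/III-1 un II-2×II-1: kk
K/III-2 aff ·: Kk|KK
K/IV-1 ? III-2×III-1: kk|Kk
⇒ K over [I-1,I-2,II-1,II-2,II-3,III-1,III-2,IV-1]: 63 consistent
M/I-1 aff ·: Mm|MM
M/I-2 ? ·: mm|Mm|MM
M/II-1 ? I-1×I-2: mm|Mm|MM
M/II-2 aff ·: Mm|MM
M/II-3 aff I-1×I-2: Mm|MM
M/III-1 ? II-2×II-1: mm|Mm|MM
M/III-2 aff ·: Mm|MM
M/IV-1 ? III-2×III-1: mm|Mm|MM
⇒ M over [I-1,I-2,II-1,II-2,II-3,III-1,III-2,IV-1]: 268 consistent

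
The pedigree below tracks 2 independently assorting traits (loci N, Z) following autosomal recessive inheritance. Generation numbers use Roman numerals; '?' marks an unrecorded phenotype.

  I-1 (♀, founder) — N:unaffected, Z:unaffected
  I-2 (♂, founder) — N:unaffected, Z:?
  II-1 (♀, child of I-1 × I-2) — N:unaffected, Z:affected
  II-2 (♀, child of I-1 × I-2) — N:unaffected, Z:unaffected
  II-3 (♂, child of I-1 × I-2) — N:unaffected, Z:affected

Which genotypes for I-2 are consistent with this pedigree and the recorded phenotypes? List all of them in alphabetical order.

N/I-1 un ·: NN|Nn
N/I-2 un ·: NN|Nn
N/II-1 un I-1×I-2: NN|Nn
N/II-2 un I-1×I-2: NN|Nn
N/II-3 un I-1×I-2: NN|Nn
⇒ N over [I-1,I-2,II-1,II-2,II-3]: 25 consistent
Z/I-1 un ·: Zz
Z/I-2 ? ·: Zz|zz
Z/II-1 aff I-1×I-2: zz
Z/II-2 un I-1×I-2: ZZ|Zz
Z/II-3 aff I-1×I-2: zz
⇒ Z over [I-1,I-2,II-1,II-2,II-3]: 3 consistent

I-2 ∈ {NN Zz, NN zz, Nn Zz, Nn zz}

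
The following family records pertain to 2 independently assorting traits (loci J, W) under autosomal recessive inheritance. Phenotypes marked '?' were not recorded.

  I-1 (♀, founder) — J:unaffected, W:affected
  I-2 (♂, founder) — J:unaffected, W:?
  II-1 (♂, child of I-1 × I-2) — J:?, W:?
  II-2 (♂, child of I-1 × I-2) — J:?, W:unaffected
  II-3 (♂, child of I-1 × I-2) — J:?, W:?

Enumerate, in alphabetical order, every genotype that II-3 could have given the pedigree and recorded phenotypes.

J/I-1 un ·: JJ|Jj
J/I-2 un ·: JJ|Jj
J/II-1 ? I-1×I-2: JJ|Jj|jj
J/II-2 ? I-1×I-2: JJ|Jj|jj
J/II-3 ? I-1×I-2: JJ|Jj|jj
⇒ J over [I-1,I-2,II-1,II-2,II-3]: 44 consistent
W/I-1 aff ·: ww
W/I-2 ? ·: WW|Ww
W/II-1 ? I-1×I-2: Ww|ww
W/II-2 un I-1×I-2: Ww
W/II-3 ? I-1×I-2: Ww|ww
⇒ W over [I-1,I-2,II-1,II-2,II-3]: 5 consistent

II-3 ∈ {JJ Ww, JJ ww, Jj Ww, Jj ww, jj Ww, jj ww}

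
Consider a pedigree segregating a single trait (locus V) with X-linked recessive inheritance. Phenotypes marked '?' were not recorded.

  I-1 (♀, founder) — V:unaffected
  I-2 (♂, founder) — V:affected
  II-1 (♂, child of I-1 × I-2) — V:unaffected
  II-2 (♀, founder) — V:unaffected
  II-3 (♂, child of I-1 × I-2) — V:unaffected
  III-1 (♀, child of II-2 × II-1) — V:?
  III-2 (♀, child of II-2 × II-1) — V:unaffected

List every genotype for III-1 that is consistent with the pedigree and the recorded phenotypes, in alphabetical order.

V/I-1 un ·: X^VX^V|X^VX^v
V/I-2 aff ·: X^vY
V/II-1 un I-1×I-2: X^VY
V/II-2 un ·: X^VX^V|X^VX^v
V/II-3 un I-1×I-2: X^VY
V/III-1 ? II-2×II-1: X^VX^V|X^VX^v
V/III-2 un II-2×II-1: X^VX^V|X^VX^v
⇒ V over [I-1,I-2,II-1,II-2,II-3,III-1,III-2]: 10 consistent

III-1 ∈ {X^VX^V, X^VX^v}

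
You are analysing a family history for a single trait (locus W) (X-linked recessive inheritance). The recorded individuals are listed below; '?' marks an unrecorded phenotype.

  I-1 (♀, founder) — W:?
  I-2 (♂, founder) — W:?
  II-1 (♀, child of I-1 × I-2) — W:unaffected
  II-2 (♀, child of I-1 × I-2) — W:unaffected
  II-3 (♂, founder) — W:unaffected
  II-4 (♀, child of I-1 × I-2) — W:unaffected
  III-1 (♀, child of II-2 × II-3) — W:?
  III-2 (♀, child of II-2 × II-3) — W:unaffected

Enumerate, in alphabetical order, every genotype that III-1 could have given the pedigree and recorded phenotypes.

W/I-1 ? ·: X^WX^W|X^WX^w|X^wX^w
W/I-2 ? ·: X^WY|X^wY
W/II-1 un I-1×I-2: X^WX^W|X^WX^w
W/II-2 un I-1×I-2: X^WX^W|X^WX^w
W/II-3 un ·: X^WY
W/II-4 un I-1×I-2: X^WX^W|X^WX^w
W/III-1 ? II-2×II-3: X^WX^W|X^WX^w
W/III-2 un II-2×II-3: X^WX^W|X^WX^w
⇒ W over [I-1,I-2,II-1,II-2,II-3,II-4,III-1,III-2]: 33 consistent

III-1 ∈ {X^WX^W, X^WX^w}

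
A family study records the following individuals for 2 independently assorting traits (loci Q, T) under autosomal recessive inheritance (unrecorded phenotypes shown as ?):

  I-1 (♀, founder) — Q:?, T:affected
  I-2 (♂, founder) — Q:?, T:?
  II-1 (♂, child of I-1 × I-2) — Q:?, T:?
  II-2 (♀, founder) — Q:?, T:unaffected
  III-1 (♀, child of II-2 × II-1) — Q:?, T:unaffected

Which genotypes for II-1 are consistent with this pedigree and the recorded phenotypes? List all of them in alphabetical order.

Q/I-1 ? ·: QQ|Qq|qq
Q/I-2 ? ·: QQ|Qq|qq
Q/II-1 ? I-1×I-2: QQ|Qq|qq
Q/II-2 ? ·: QQ|Qq|qq
Q/III-1 ? II-2×II-1: QQ|Qq|qq
⇒ Q over [I-1,I-2,II-1,II-2,III-1]: 81 consistent
T/I-1 aff ·: tt
T/I-2 ? ·: TT|Tt|tt
T/II-1 ? I-1×I-2: Tt|tt
T/II-2 un ·: TT|Tt
T/III-1 un II-2×II-1: TT|Tt
⇒ T over [I-1,I-2,II-1,II-2,III-1]: 12 consistent

II-1 ∈ {QQ Tt, QQ tt, Qq Tt, Qq tt, qq Tt, qq tt}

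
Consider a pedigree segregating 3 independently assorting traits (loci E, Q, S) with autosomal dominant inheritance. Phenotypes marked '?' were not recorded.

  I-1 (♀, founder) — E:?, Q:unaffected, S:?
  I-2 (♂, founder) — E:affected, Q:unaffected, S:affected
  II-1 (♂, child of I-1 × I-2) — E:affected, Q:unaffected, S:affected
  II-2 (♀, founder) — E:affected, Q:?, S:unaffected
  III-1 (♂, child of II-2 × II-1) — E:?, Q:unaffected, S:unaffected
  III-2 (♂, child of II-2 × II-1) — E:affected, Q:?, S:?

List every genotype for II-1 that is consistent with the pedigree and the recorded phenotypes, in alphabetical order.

E/I-1 ? ·: ee|Ee|EE
E/I-2 aff ·: Ee|EE
E/II-1 aff I-1×I-2: Ee|EE
E/II-2 aff ·: Ee|EE
E/III-1 ? II-2×II-1: ee|Ee|EE
E/III-2 aff II-2×II-1: Ee|EE
⇒ E over [I-1,I-2,II-1,II-2,III-1,III-2]: 70 consistent
Q/I-1 un ·: qq
Q/I-2 un ·: qq
Q/II-1 un I-1×I-2: qq
Q/II-2 ? ·: qq|Qq
Q/III-1 un II-2×II-1: qq
Q/III-2 ? II-2×II-1: qq|Qq
⇒ Q over [I-1,I-2,II-1,II-2,III-1,III-2]: 3 consistent
S/I-1 ? ·: ss|Ss|SS
S/I-2 aff ·: Ss|SS
S/II-1 aff I-1×I-2: Ss
S/II-2 un ·: ss
S/III-1 un II-2×II-1: ss
S/III-2 ? II-2×II-1: ss|Ss
⇒ S over [I-1,I-2,II-1,II-2,III-1,III-2]: 10 consistent

II-1 ∈ {EE qq Ss, Ee qq Ss}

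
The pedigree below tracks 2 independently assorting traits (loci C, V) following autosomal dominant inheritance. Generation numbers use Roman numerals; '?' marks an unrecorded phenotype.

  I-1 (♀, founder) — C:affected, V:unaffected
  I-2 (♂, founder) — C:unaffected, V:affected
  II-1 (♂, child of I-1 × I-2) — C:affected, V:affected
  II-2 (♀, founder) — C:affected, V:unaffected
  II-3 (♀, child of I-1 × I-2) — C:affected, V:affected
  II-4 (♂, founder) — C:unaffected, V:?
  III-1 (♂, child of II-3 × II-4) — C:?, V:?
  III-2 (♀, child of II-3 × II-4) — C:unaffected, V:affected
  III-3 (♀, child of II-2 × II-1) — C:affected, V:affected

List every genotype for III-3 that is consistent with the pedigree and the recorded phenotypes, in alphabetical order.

C/I-1 aff ·: Cc|CC
C/I-2 un ·: cc
C/II-1 aff I-1×I-2: Cc
C/II-2 aff ·: Cc|CC
C/II-3 aff I-1×I-2: Cc
C/II-4 un ·: cc
C/III-1 ? II-3×II-4: cc|Cc
C/III-2 un II-3×II-4: cc
C/III-3 aff II-2×II-1: Cc|CC
⇒ C over [I-1,I-2,II-1,II-2,II-3,II-4,III-1,III-2,III-3]: 16 consistent
V/I-1 un ·: vv
V/I-2 aff ·: Vv|VV
V/II-1 aff I-1×I-2: Vv
V/II-2 un ·: vv
V/II-3 aff I-1×I-2: Vv
V/II-4 ? ·: vv|Vv|VV
V/III-1 ? II-3×II-4: vv|Vv|VV
V/III-2 aff II-3×II-4: Vv|VV
V/III-3 aff II-2×II-1: Vv
⇒ V over [I-1,I-2,II-1,II-2,II-3,II-4,III-1,III-2,III-3]: 24 consistent

III-3 ∈ {CC Vv, Cc Vv}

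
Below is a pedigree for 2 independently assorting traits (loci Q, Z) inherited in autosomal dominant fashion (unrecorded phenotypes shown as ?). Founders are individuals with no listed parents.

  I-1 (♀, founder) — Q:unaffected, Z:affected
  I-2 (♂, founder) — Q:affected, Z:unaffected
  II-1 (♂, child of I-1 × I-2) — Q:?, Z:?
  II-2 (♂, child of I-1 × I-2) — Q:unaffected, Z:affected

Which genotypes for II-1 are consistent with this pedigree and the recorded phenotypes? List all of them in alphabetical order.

II-1 ∈ {Qq Zz, Qq zz, qq Zz, qq zz}

Q/I-1 un ·: qq
Q/I-2 aff ·: Qq
Q/II-1 ? I-1×I-2: qq|Qq
Q/II-2 un I-1×I-2: qq
⇒ Q over [I-1,I-2,II-1,II-2]: 2 consistent
Z/I-1 aff ·: Zz|ZZ
Z/I-2 un ·: zz
Z/II-1 ? I-1×I-2: zz|Zz
Z/II-2 aff I-1×I-2: Zz
⇒ Z over [I-1,I-2,II-1,II-2]: 3 consistent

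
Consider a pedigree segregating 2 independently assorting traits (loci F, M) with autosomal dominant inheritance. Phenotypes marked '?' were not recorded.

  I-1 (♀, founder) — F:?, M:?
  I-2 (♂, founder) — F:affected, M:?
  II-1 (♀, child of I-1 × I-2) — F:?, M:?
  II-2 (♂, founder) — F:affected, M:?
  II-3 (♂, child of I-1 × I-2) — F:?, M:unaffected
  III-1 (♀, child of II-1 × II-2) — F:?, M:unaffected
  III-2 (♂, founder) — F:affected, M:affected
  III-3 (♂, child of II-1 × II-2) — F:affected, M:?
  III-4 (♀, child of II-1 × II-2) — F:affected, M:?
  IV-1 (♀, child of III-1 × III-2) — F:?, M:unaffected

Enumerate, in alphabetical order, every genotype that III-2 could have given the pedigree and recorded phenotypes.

III-2 ∈ {FF Mm, Ff Mm}

F/I-1 ? ·: ff|Ff|FF
F/I-2 aff ·: Ff|FF
F/II-1 ? I-1×I-2: ff|Ff|FF
F/II-2 aff ·: Ff|FF
F/II-3 ? I-1×I-2: ff|Ff|FF
F/III-1 ? II-1×II-2: ff|Ff|FF
F/III-2 aff ·: Ff|FF
F/III-3 aff II-1×II-2: Ff|FF
F/III-4 aff II-1×II-2: Ff|FF
F/IV-1 ? III-1×III-2: ff|Ff|FF
⇒ F over [I-1,I-2,II-1,II-2,II-3,III-1,III-2,III-3,III-4,IV-1]: 1105 consistent
M/I-1 ? ·: mm|Mm
M/I-2 ? ·: mm|Mm
M/II-1 ? I-1×I-2: mm|Mm
M/II-2 ? ·: mm|Mm
M/II-3 un I-1×I-2: mm
M/III-1 un II-1×II-2: mm
M/III-2 aff ·: Mm
M/III-3 ? II-1×II-2: mm|Mm|MM
M/III-4 ? II-1×II-2: mm|Mm|MM
M/IV-1 un III-1×III-2: mm
⇒ M over [I-1,I-2,II-1,II-2,II-3,III-1,III-2,III-3,III-4,IV-1]: 59 consistent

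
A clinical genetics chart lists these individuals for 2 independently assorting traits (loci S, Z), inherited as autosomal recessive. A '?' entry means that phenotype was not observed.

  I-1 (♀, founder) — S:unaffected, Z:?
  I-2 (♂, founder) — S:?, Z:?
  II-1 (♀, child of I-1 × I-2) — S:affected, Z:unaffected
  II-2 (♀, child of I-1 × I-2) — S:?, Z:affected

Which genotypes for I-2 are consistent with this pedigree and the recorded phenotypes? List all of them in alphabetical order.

S/I-1 un ·: Ss
S/I-2 ? ·: Ss|ss
S/II-1 aff I-1×I-2: ss
S/II-2 ? I-1×I-2: SS|Ss|ss
⇒ S over [I-1,I-2,II-1,II-2]: 5 consistent
Z/I-1 ? ·: Zz|zz
Z/I-2 ? ·: Zz|zz
Z/II-1 un I-1×I-2: ZZ|Zz
Z/II-2 aff I-1×I-2: zz
⇒ Z over [I-1,I-2,II-1,II-2]: 4 consistent

I-2 ∈ {Ss Zz, Ss zz, ss Zz, ss zz}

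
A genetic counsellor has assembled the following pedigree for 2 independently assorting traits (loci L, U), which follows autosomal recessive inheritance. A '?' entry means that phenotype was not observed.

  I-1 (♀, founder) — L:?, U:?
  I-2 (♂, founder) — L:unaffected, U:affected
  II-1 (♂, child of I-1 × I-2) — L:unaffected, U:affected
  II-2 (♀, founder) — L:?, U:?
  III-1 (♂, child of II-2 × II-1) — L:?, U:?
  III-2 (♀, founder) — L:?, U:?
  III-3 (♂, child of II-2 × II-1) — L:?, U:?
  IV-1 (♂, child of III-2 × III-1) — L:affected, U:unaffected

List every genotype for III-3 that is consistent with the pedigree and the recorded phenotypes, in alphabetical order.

III-3 ∈ {LL Uu, LL uu, Ll Uu, Ll uu, ll Uu, ll uu}

L/I-1 ? ·: LL|Ll|ll
L/I-2 un ·: LL|Ll
L/II-1 un I-1×I-2: LL|Ll
L/II-2 ? ·: LL|Ll|ll
L/III-1 ? II-2×II-1: Ll|ll
L/III-2 ? ·: Ll|ll
L/III-3 ? II-2×II-1: LL|Ll|ll
L/IV-1 aff III-2×III-1: ll
⇒ L over [I-1,I-2,II-1,II-2,III-1,III-2,III-3,IV-1]: 144 consistent
U/I-1 ? ·: Uu|uu
U/I-2 aff ·: uu
U/II-1 aff I-1×I-2: uu
U/II-2 ? ·: UU|Uu|uu
U/III-1 ? II-2×II-1: Uu|uu
U/III-2 ? ·: UU|Uu|uu
U/III-3 ? II-2×II-1: Uu|uu
U/IV-1 un III-2×III-1: UU|Uu
⇒ U over [I-1,I-2,II-1,II-2,III-1,III-2,III-3,IV-1]: 42 consistent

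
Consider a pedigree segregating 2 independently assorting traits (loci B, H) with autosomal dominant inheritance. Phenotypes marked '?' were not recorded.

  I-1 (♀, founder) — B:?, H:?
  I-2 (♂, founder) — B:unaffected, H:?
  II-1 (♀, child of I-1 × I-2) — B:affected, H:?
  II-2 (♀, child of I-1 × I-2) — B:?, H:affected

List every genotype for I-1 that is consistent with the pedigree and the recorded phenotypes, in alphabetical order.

B/I-1 ? ·: Bb|BB
B/I-2 un ·: bb
B/II-1 aff I-1×I-2: Bb
B/II-2 ? I-1×I-2: bb|Bb
⇒ B over [I-1,I-2,II-1,II-2]: 3 consistent
H/I-1 ? ·: hh|Hh|HH
H/I-2 ? ·: hh|Hh|HH
H/II-1 ? I-1×I-2: hh|Hh|HH
H/II-2 aff I-1×I-2: Hh|HH
⇒ H over [I-1,I-2,II-1,II-2]: 21 consistent

I-1 ∈ {BB HH, BB Hh, BB hh, Bb HH, Bb Hh, Bb hh}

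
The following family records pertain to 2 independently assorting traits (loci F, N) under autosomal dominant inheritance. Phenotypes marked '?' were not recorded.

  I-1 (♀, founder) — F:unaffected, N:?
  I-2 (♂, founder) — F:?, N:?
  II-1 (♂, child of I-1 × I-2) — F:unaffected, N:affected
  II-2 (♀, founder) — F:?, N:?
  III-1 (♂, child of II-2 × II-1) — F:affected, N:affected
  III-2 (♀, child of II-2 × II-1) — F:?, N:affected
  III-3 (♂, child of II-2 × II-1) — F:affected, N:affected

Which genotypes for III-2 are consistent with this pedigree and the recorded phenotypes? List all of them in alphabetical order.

III-2 ∈ {Ff NN, Ff Nn, ff NN, ff Nn}

F/I-1 un ·: ff
F/I-2 ? ·: ff|Ff
F/II-1 un I-1×I-2: ff
F/II-2 ? ·: Ff|FF
F/III-1 aff II-2×II-1: Ff
F/III-2 ? II-2×II-1: ff|Ff
F/III-3 aff II-2×II-1: Ff
⇒ F over [I-1,I-2,II-1,II-2,III-1,III-2,III-3]: 6 consistent
N/I-1 ? ·: nn|Nn|NN
N/I-2 ? ·: nn|Nn|NN
N/II-1 aff I-1×I-2: Nn|NN
N/II-2 ? ·: nn|Nn|NN
N/III-1 aff II-2×II-1: Nn|NN
N/III-2 aff II-2×II-1: Nn|NN
N/III-3 aff II-2×II-1: Nn|NN
⇒ N over [I-1,I-2,II-1,II-2,III-1,III-2,III-3]: 159 consistent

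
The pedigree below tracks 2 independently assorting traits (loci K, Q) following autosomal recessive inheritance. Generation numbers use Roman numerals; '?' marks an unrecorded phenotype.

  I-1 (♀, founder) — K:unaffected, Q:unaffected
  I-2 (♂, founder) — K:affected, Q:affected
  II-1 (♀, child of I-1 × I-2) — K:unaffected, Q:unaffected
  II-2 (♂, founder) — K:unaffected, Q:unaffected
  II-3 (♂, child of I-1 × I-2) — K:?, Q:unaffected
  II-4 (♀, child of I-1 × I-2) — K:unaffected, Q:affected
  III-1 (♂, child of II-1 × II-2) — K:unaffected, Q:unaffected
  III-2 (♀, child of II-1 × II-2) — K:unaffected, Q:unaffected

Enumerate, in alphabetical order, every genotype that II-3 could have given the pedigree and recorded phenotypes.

II-3 ∈ {Kk Qq, kk Qq}

K/I-1 un ·: KK|Kk
K/I-2 aff ·: kk
K/II-1 un I-1×I-2: Kk
K/II-2 un ·: KK|Kk
K/II-3 ? I-1×I-2: Kk|kk
K/II-4 un I-1×I-2: Kk
K/III-1 un II-1×II-2: KK|Kk
K/III-2 un II-1×II-2: KK|Kk
⇒ K over [I-1,I-2,II-1,II-2,II-3,II-4,III-1,III-2]: 24 consistent
Q/I-1 un ·: Qq
Q/I-2 aff ·: qq
Q/II-1 un I-1×I-2: Qq
Q/II-2 un ·: QQ|Qq
Q/II-3 un I-1×I-2: Qq
Q/II-4 aff I-1×I-2: qq
Q/III-1 un II-1×II-2: QQ|Qq
Q/III-2 un II-1×II-2: QQ|Qq
⇒ Q over [I-1,I-2,II-1,II-2,II-3,II-4,III-1,III-2]: 8 consistent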